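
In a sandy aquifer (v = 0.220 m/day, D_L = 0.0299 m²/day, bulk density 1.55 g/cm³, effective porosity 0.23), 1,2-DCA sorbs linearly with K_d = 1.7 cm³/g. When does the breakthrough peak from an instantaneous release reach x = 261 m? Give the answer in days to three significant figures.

Retardation factor R = 1 + ρ_b·K_d/n = 1 + 1.55 × 1.7/0.23 = 12.46.
Sorption retards both mechanisms: v_R = v/R = 0.01766 m/day, D_R = D/R = 0.002400 m²/day.
Peak time from v_R²t² + 2D_R t − x² = 0: t = (√(D_R² + v_R²x²) − D_R)/v_R².
√(D_R² + v_R²x²) = √(0.002400² + 0.01766² × 261²) = 4.609; v_R² = 0.0003119.
t = (4.609 − 0.002400)/0.0003119 = 14800 days.

14800 days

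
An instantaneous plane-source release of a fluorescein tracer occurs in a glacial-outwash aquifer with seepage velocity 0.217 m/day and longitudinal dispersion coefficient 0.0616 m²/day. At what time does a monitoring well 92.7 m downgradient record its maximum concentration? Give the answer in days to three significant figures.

For the 1D instantaneous-source solution, setting ∂C/∂t = 0 at fixed x gives v²t² + 2Dt − x² = 0, so t = (√(D² + v²x²) − D)/v².
√(D² + v²x²) = √(0.0616² + 0.217² × 92.7²) = 20.12; v² = 0.047089.
t = (20.12 − 0.0616)/0.047089 = 426 days (vs. the pure-advection estimate x/v = 427 d).

426 days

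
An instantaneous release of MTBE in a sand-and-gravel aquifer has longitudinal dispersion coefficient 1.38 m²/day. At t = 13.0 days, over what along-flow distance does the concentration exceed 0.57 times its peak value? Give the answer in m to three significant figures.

The plume is Gaussian with σ = √(2Dt) = √(2 × 1.38 × 13.0) = 5.990 m.
C/C_peak = exp(−Δx²/(2σ²)) = 0.57 ⇒ Δx = σ·√(−2 ln 0.57) = 5.990 × 1.060 = 6.349 m.
Width = 2Δx = 12.7 m.

12.7 m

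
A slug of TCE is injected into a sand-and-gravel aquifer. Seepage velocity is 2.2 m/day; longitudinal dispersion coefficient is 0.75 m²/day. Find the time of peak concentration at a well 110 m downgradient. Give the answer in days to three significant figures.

49.8 days

For the 1D instantaneous-source solution, setting ∂C/∂t = 0 at fixed x gives v²t² + 2Dt − x² = 0, so t = (√(D² + v²x²) − D)/v².
√(D² + v²x²) = √(0.75² + 2.2² × 110²) = 242.0; v² = 4.84.
t = (242.0 − 0.75)/4.84 = 49.8 days (vs. the pure-advection estimate x/v = 50.0 d).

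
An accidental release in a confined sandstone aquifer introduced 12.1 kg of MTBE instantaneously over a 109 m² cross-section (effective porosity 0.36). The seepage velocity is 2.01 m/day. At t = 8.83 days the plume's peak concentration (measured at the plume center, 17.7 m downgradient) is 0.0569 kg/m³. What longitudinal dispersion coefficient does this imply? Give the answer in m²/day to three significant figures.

At the plume center C_max = M/(n_e·A·√(4πDt)), so D = M²/(4πt·(n_e·A·C_max)²).
n_e·A·C_max = 0.36 × 109 × 0.0569 = 2.233 kg/m.
D = 12.1²/(4π × 8.83 × 2.233²) = 0.265 m²/day.

0.265 m²/day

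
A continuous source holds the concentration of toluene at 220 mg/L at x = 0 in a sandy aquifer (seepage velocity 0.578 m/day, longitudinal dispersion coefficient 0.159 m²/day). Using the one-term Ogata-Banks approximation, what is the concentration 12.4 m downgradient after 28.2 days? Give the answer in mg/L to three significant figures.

For a continuous step input, C/C₀ ≈ ½·erfc((x−vt)/(2√(Dt))).
vt = 0.578 × 28.2 = 16.2996 m and 2√(Dt) = 2√(0.159 × 28.2) = 4.235 m.
Argument (x−vt)/(2√(Dt)) = (12.4 − 16.2996)/4.235 = -0.9208; ½·erfc(-0.9208) = 0.9036.
C = 220 × 0.9036 = 199 mg/L.

199 mg/L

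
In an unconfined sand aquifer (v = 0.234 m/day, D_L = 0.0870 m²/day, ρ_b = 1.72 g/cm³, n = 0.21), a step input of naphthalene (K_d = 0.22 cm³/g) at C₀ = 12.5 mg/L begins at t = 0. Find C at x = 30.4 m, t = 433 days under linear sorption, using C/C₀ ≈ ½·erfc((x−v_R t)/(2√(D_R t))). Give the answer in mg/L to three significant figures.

10.8 mg/L

Retardation factor R = 1 + ρ_b·K_d/n = 1 + 1.72 × 0.22/0.21 = 2.802.
Sorption retards both mechanisms: v_R = v/R = 0.08351 m/day, D_R = D/R = 0.03105 m²/day.
v_R·t = 0.08351 × 433 = 36.15983 m; 2√(D_R t) = 7.333 m; argument = (30.4 − 36.15983)/7.333 = -0.7855.
C = C₀ × ½·erfc(-0.7855) = 12.5 × 0.8667 = 10.8 mg/L.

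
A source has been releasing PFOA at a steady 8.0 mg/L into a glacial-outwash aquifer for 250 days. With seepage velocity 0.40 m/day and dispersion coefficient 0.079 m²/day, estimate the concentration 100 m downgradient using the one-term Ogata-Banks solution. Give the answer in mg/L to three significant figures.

4.00 mg/L

For a continuous step input, C/C₀ ≈ ½·erfc((x−vt)/(2√(Dt))).
vt = 0.40 × 250 = 100 m and 2√(Dt) = 2√(0.079 × 250) = 8.888 m.
Argument (x−vt)/(2√(Dt)) = (100 − 100)/8.888 = 0; ½·erfc(0) = 0.5000.
C = 8.0 × 0.5000 = 4.00 mg/L.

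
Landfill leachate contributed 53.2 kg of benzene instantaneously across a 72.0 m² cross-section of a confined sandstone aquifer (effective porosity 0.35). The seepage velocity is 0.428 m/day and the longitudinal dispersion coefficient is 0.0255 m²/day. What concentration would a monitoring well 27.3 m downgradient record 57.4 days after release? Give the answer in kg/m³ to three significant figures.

For an instantaneous plane source, C(x,t) = M/(n_e·A·√(4πDt)) · exp(−(x−vt)²/(4Dt)), with n_e·A the pore (flow) area.
Plume center vt = 0.428 × 57.4 = 24.5672 m, so the well at 27.3 m is 2.7328 m downgradient of the peak.
√(4πDt) = 4.289 m, giving peak height M/(n_e·A·√(4πDt)) = 53.2/(0.35 × 72.0 × 4.289) = 0.4922 kg/m³.
(x−vt)²/(4Dt) = (2.7328)²/(4 × 0.0255 × 57.4) = 1.276; exp(−1.276) = 0.2792.
C = 0.4922 × 0.2792 = 0.137 kg/m³.

0.137 kg/m³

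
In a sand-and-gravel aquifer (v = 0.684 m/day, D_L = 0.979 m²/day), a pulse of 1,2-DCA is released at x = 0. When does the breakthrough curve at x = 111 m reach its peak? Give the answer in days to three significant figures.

160 days

For the 1D instantaneous-source solution, setting ∂C/∂t = 0 at fixed x gives v²t² + 2Dt − x² = 0, so t = (√(D² + v²x²) − D)/v².
√(D² + v²x²) = √(0.979² + 0.684² × 111²) = 75.93; v² = 0.467856.
t = (75.93 − 0.979)/0.467856 = 160 days (vs. the pure-advection estimate x/v = 162 d).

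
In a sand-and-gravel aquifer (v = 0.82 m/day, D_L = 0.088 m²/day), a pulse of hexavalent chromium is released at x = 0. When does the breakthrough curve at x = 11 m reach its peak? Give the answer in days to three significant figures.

13.3 days

For the 1D instantaneous-source solution, setting ∂C/∂t = 0 at fixed x gives v²t² + 2Dt − x² = 0, so t = (√(D² + v²x²) − D)/v².
√(D² + v²x²) = √(0.088² + 0.82² × 11²) = 9.020; v² = 0.6724.
t = (9.020 − 0.088)/0.6724 = 13.3 days (vs. the pure-advection estimate x/v = 13.4 d).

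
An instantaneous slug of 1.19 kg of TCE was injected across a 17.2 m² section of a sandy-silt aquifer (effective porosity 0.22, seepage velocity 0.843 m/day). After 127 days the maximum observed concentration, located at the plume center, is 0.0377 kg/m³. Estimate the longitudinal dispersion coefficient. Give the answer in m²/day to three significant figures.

At the plume center C_max = M/(n_e·A·√(4πDt)), so D = M²/(4πt·(n_e·A·C_max)²).
n_e·A·C_max = 0.22 × 17.2 × 0.0377 = 0.1427 kg/m.
D = 1.19²/(4π × 127 × 0.1427²) = 0.0436 m²/day.

0.0436 m²/day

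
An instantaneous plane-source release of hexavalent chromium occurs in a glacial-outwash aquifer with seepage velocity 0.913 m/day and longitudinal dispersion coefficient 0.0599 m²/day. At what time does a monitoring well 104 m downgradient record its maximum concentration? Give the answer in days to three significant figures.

For the 1D instantaneous-source solution, setting ∂C/∂t = 0 at fixed x gives v²t² + 2Dt − x² = 0, so t = (√(D² + v²x²) − D)/v².
√(D² + v²x²) = √(0.0599² + 0.913² × 104²) = 94.95; v² = 0.833569.
t = (94.95 − 0.0599)/0.833569 = 114 days (vs. the pure-advection estimate x/v = 114 d).

114 days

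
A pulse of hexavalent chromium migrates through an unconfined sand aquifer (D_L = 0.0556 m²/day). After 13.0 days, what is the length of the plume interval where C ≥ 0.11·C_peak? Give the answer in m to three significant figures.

The plume is Gaussian with σ = √(2Dt) = √(2 × 0.0556 × 13.0) = 1.202 m.
C/C_peak = exp(−Δx²/(2σ²)) = 0.11 ⇒ Δx = σ·√(−2 ln 0.11) = 1.202 × 2.101 = 2.525 m.
Width = 2Δx = 5.05 m.

5.05 m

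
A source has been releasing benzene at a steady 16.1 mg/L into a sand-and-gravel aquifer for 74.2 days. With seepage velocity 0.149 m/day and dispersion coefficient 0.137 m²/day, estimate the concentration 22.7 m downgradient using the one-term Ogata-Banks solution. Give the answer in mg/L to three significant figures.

For a continuous step input, C/C₀ ≈ ½·erfc((x−vt)/(2√(Dt))).
vt = 0.149 × 74.2 = 11.0558 m and 2√(Dt) = 2√(0.137 × 74.2) = 6.377 m.
Argument (x−vt)/(2√(Dt)) = (22.7 − 11.0558)/6.377 = 1.826; ½·erfc(1.826) = 0.004906.
C = 16.1 × 0.004906 = 0.0790 mg/L.

0.0790 mg/L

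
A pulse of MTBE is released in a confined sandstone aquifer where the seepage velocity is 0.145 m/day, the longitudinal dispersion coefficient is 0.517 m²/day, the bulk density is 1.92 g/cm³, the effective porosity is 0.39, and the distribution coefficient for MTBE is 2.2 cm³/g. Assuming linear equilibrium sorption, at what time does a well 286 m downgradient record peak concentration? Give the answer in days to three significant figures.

Retardation factor R = 1 + ρ_b·K_d/n = 1 + 1.92 × 2.2/0.39 = 11.83.
Sorption retards both mechanisms: v_R = v/R = 0.01226 m/day, D_R = D/R = 0.04370 m²/day.
Peak time from v_R²t² + 2D_R t − x² = 0: t = (√(D_R² + v_R²x²) − D_R)/v_R².
√(D_R² + v_R²x²) = √(0.04370² + 0.01226² × 286²) = 3.507; v_R² = 0.0001503.
t = (3.507 − 0.04370)/0.0001503 = 23000 days.

23000 days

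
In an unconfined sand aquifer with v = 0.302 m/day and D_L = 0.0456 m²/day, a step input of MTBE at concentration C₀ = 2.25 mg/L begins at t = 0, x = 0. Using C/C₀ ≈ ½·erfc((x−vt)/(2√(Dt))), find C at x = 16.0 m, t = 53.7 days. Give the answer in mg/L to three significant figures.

For a continuous step input, C/C₀ ≈ ½·erfc((x−vt)/(2√(Dt))).
vt = 0.302 × 53.7 = 16.2174 m and 2√(Dt) = 2√(0.0456 × 53.7) = 3.130 m.
Argument (x−vt)/(2√(Dt)) = (16.0 − 16.2174)/3.130 = -0.06946; ½·erfc(-0.06946) = 0.5391.
C = 2.25 × 0.5391 = 1.21 mg/L.

1.21 mg/L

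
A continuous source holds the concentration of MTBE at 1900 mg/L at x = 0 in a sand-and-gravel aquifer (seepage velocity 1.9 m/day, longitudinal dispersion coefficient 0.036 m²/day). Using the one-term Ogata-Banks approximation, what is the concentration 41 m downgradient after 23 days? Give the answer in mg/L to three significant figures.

For a continuous step input, C/C₀ ≈ ½·erfc((x−vt)/(2√(Dt))).
vt = 1.9 × 23 = 43.7 m and 2√(Dt) = 2√(0.036 × 23) = 1.820 m.
Argument (x−vt)/(2√(Dt)) = (41 − 43.7)/1.820 = -1.484; ½·erfc(-1.484) = 0.9821.
C = 1900 × 0.9821 = 1870 mg/L.

1870 mg/L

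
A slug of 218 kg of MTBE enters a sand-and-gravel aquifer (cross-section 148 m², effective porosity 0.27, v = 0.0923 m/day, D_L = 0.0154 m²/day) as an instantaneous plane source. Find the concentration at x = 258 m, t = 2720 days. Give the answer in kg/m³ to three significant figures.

For an instantaneous plane source, C(x,t) = M/(n_e·A·√(4πDt)) · exp(−(x−vt)²/(4Dt)), with n_e·A the pore (flow) area.
Plume center vt = 0.0923 × 2720 = 251.056 m, so the well at 258 m is 6.944 m downgradient of the peak.
√(4πDt) = 22.94 m, giving peak height M/(n_e·A·√(4πDt)) = 218/(0.27 × 148 × 22.94) = 0.2378 kg/m³.
(x−vt)²/(4Dt) = (6.944)²/(4 × 0.0154 × 2720) = 0.2878; exp(−0.2878) = 0.7499.
C = 0.2378 × 0.7499 = 0.178 kg/m³.

0.178 kg/m³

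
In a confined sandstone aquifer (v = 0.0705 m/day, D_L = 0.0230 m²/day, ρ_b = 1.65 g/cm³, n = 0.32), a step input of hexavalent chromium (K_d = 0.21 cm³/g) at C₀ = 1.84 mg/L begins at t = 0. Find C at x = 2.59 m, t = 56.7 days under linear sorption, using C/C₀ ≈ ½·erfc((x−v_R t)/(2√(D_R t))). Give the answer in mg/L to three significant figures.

Retardation factor R = 1 + ρ_b·K_d/n = 1 + 1.65 × 0.21/0.32 = 2.083.
Sorption retards both mechanisms: v_R = v/R = 0.03385 m/day, D_R = D/R = 0.01104 m²/day.
v_R·t = 0.03385 × 56.7 = 1.919295 m; 2√(D_R t) = 1.582 m; argument = (2.59 − 1.919295)/1.582 = 0.4240.
C = C₀ × ½·erfc(0.4240) = 1.84 × 0.2744 = 0.505 mg/L.

0.505 mg/L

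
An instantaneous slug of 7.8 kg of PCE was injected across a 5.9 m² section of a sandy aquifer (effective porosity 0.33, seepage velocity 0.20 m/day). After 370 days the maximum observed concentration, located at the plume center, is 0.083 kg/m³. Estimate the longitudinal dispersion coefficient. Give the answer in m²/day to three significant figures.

0.501 m²/day

At the plume center C_max = M/(n_e·A·√(4πDt)), so D = M²/(4πt·(n_e·A·C_max)²).
n_e·A·C_max = 0.33 × 5.9 × 0.083 = 0.1616 kg/m.
D = 7.8²/(4π × 370 × 0.1616²) = 0.501 m²/day.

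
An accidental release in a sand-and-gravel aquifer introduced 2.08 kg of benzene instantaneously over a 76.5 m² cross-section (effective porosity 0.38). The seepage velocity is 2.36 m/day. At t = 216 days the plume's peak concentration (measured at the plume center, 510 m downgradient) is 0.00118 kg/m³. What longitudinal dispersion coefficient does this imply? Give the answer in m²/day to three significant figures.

At the plume center C_max = M/(n_e·A·√(4πDt)), so D = M²/(4πt·(n_e·A·C_max)²).
n_e·A·C_max = 0.38 × 76.5 × 0.00118 = 0.03430 kg/m.
D = 2.08²/(4π × 216 × 0.03430²) = 1.35 m²/day.

1.35 m²/day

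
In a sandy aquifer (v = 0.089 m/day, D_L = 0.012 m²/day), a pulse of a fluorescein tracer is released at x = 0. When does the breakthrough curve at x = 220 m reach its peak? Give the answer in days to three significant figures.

For the 1D instantaneous-source solution, setting ∂C/∂t = 0 at fixed x gives v²t² + 2Dt − x² = 0, so t = (√(D² + v²x²) − D)/v².
√(D² + v²x²) = √(0.012² + 0.089² × 220²) = 19.58; v² = 0.007921.
t = (19.58 − 0.012)/0.007921 = 2470 days (vs. the pure-advection estimate x/v = 2470 d).

2470 days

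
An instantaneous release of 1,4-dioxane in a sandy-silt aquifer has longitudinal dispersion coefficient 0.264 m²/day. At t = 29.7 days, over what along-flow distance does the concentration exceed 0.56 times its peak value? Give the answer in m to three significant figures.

The plume is Gaussian with σ = √(2Dt) = √(2 × 0.264 × 29.7) = 3.960 m.
C/C_peak = exp(−Δx²/(2σ²)) = 0.56 ⇒ Δx = σ·√(−2 ln 0.56) = 3.960 × 1.077 = 4.265 m.
Width = 2Δx = 8.53 m.

8.53 m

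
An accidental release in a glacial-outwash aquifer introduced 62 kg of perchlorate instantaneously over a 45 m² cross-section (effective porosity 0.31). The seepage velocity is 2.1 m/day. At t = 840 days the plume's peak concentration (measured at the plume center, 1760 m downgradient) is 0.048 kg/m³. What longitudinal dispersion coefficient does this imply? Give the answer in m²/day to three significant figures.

At the plume center C_max = M/(n_e·A·√(4πDt)), so D = M²/(4πt·(n_e·A·C_max)²).
n_e·A·C_max = 0.31 × 45 × 0.048 = 0.6696 kg/m.
D = 62²/(4π × 840 × 0.6696²) = 0.812 m²/day.

0.812 m²/day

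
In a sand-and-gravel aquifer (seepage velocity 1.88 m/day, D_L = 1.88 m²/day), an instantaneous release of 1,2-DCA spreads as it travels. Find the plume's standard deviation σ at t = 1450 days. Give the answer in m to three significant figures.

73.8 m

Dispersive spreading gives a Gaussian with σ² = 2Dt; advection only shifts the center.
σ = √(2 × 1.88 × 1450) = 73.8 m.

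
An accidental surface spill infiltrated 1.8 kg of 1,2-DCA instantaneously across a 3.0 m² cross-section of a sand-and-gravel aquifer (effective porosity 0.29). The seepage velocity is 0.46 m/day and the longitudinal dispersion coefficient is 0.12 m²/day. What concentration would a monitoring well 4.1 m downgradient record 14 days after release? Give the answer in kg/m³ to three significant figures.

For an instantaneous plane source, C(x,t) = M/(n_e·A·√(4πDt)) · exp(−(x−vt)²/(4Dt)), with n_e·A the pore (flow) area.
Plume center vt = 0.46 × 14 = 6.44 m, so the well at 4.1 m is 2.34 m upgradient of the peak.
√(4πDt) = 4.595 m, giving peak height M/(n_e·A·√(4πDt)) = 1.8/(0.29 × 3.0 × 4.595) = 0.4503 kg/m³.
(x−vt)²/(4Dt) = (-2.34)²/(4 × 0.12 × 14) = 0.8148; exp(−0.8148) = 0.4427.
C = 0.4503 × 0.4427 = 0.199 kg/m³.

0.199 kg/m³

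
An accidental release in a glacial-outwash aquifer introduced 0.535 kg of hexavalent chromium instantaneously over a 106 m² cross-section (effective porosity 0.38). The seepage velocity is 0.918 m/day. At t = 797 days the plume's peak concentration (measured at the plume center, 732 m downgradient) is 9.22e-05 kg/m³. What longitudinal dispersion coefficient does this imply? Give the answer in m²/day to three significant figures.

2.07 m²/day

At the plume center C_max = M/(n_e·A·√(4πDt)), so D = M²/(4πt·(n_e·A·C_max)²).
n_e·A·C_max = 0.38 × 106 × 9.22e-05 = 0.003714 kg/m.
D = 0.535²/(4π × 797 × 0.003714²) = 2.07 m²/day.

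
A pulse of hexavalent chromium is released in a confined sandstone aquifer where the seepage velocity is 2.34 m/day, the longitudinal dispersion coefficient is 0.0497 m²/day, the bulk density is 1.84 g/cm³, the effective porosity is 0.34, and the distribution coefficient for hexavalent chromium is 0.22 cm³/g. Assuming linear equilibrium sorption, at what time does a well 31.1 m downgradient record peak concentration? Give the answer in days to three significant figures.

Retardation factor R = 1 + ρ_b·K_d/n = 1 + 1.84 × 0.22/0.34 = 2.191.
Sorption retards both mechanisms: v_R = v/R = 1.068 m/day, D_R = D/R = 0.02268 m²/day.
Peak time from v_R²t² + 2D_R t − x² = 0: t = (√(D_R² + v_R²x²) − D_R)/v_R².
√(D_R² + v_R²x²) = √(0.02268² + 1.068² × 31.1²) = 33.21; v_R² = 1.141.
t = (33.21 − 0.02268)/1.141 = 29.1 days.

29.1 days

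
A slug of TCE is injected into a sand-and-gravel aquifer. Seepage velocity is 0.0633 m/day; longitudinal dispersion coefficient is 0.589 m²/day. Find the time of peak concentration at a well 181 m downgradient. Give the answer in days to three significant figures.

For the 1D instantaneous-source solution, setting ∂C/∂t = 0 at fixed x gives v²t² + 2Dt − x² = 0, so t = (√(D² + v²x²) − D)/v².
√(D² + v²x²) = √(0.589² + 0.0633² × 181²) = 11.47; v² = 0.00400689.
t = (11.47 − 0.589)/0.00400689 = 2720 days (vs. the pure-advection estimate x/v = 2860 d).

2720 days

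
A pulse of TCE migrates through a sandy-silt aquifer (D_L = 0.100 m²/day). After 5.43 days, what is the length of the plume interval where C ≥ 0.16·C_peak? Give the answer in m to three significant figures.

The plume is Gaussian with σ = √(2Dt) = √(2 × 0.100 × 5.43) = 1.042 m.
C/C_peak = exp(−Δx²/(2σ²)) = 0.16 ⇒ Δx = σ·√(−2 ln 0.16) = 1.042 × 1.914 = 1.994 m.
Width = 2Δx = 3.99 m.

3.99 m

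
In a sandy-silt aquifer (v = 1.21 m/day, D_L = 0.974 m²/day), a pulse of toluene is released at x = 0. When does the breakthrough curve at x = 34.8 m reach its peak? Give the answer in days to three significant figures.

28.1 days

For the 1D instantaneous-source solution, setting ∂C/∂t = 0 at fixed x gives v²t² + 2Dt − x² = 0, so t = (√(D² + v²x²) − D)/v².
√(D² + v²x²) = √(0.974² + 1.21² × 34.8²) = 42.12; v² = 1.4641.
t = (42.12 − 0.974)/1.4641 = 28.1 days (vs. the pure-advection estimate x/v = 28.8 d).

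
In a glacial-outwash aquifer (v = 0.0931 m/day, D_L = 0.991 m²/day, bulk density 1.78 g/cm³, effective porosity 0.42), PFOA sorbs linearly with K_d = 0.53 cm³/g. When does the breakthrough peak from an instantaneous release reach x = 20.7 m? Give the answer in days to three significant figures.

Retardation factor R = 1 + ρ_b·K_d/n = 1 + 1.78 × 0.53/0.42 = 3.246.
Sorption retards both mechanisms: v_R = v/R = 0.02868 m/day, D_R = D/R = 0.3053 m²/day.
Peak time from v_R²t² + 2D_R t − x² = 0: t = (√(D_R² + v_R²x²) − D_R)/v_R².
√(D_R² + v_R²x²) = √(0.3053² + 0.02868² × 20.7²) = 0.6676; v_R² = 0.0008225.
t = (0.6676 − 0.3053)/0.0008225 = 440 days.

440 days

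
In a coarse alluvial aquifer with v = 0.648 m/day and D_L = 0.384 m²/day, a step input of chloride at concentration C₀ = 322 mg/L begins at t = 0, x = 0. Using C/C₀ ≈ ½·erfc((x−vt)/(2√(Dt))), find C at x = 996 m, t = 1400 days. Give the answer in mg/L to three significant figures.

1.09 mg/L

For a continuous step input, C/C₀ ≈ ½·erfc((x−vt)/(2√(Dt))).
vt = 0.648 × 1400 = 907.2 m and 2√(Dt) = 2√(0.384 × 1400) = 46.37 m.
Argument (x−vt)/(2√(Dt)) = (996 − 907.2)/46.37 = 1.915; ½·erfc(1.915) = 0.003382.
C = 322 × 0.003382 = 1.09 mg/L.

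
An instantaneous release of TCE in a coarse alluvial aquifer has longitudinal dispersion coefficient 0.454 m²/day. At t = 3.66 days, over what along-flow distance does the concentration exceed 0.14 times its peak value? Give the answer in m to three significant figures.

The plume is Gaussian with σ = √(2Dt) = √(2 × 0.454 × 3.66) = 1.823 m.
C/C_peak = exp(−Δx²/(2σ²)) = 0.14 ⇒ Δx = σ·√(−2 ln 0.14) = 1.823 × 1.983 = 3.615 m.
Width = 2Δx = 7.23 m.

7.23 m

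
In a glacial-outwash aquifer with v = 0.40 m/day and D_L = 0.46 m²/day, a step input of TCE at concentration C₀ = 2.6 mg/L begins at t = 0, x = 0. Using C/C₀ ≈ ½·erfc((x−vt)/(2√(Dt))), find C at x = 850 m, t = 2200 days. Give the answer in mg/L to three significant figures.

For a continuous step input, C/C₀ ≈ ½·erfc((x−vt)/(2√(Dt))).
vt = 0.40 × 2200 = 880 m and 2√(Dt) = 2√(0.46 × 2200) = 63.62 m.
Argument (x−vt)/(2√(Dt)) = (850 − 880)/63.62 = -0.4715; ½·erfc(-0.4715) = 0.7476.
C = 2.6 × 0.7476 = 1.94 mg/L.

1.94 mg/L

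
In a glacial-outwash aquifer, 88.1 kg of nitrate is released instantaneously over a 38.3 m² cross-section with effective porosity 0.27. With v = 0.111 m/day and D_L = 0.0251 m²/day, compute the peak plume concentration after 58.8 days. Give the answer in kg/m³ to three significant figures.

1.98 kg/m³

The peak of an instantaneous 1D plume sits at x = vt; there the Gaussian factor is 1 and C_max = M/(n_e·A·√(4πDt)), where n_e·A is the pore area the mass is dissolved in.
√(4πDt) = √(4π × 0.0251 × 58.8) = 4.307 m, so C_max = 88.1/(0.27 × 38.3 × 4.307) = 1.98 kg/m³.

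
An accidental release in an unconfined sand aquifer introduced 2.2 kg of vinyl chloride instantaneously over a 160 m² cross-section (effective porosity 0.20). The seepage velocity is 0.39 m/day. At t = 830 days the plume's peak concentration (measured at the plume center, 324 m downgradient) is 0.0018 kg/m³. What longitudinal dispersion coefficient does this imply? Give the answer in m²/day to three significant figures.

0.140 m²/day

At the plume center C_max = M/(n_e·A·√(4πDt)), so D = M²/(4πt·(n_e·A·C_max)²).
n_e·A·C_max = 0.20 × 160 × 0.0018 = 0.05760 kg/m.
D = 2.2²/(4π × 830 × 0.05760²) = 0.140 m²/day.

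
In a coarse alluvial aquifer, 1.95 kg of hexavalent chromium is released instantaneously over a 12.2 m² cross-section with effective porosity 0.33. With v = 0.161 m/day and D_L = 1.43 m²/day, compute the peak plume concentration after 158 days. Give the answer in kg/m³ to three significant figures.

The peak of an instantaneous 1D plume sits at x = vt; there the Gaussian factor is 1 and C_max = M/(n_e·A·√(4πDt)), where n_e·A is the pore area the mass is dissolved in.
√(4πDt) = √(4π × 1.43 × 158) = 53.28 m, so C_max = 1.95/(0.33 × 12.2 × 53.28) = 0.00909 kg/m³.

0.00909 kg/m³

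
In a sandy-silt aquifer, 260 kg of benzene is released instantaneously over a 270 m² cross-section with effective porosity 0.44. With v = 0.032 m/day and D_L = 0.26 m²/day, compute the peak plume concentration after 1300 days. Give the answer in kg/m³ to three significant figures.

0.0336 kg/m³

The peak of an instantaneous 1D plume sits at x = vt; there the Gaussian factor is 1 and C_max = M/(n_e·A·√(4πDt)), where n_e·A is the pore area the mass is dissolved in.
√(4πDt) = √(4π × 0.26 × 1300) = 65.17 m, so C_max = 260/(0.44 × 270 × 65.17) = 0.0336 kg/m³.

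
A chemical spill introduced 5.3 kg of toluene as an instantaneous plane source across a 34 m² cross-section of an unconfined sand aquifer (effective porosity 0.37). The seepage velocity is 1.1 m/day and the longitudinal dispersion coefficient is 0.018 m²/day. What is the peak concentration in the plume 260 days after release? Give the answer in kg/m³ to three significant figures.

0.0549 kg/m³

The peak of an instantaneous 1D plume sits at x = vt; there the Gaussian factor is 1 and C_max = M/(n_e·A·√(4πDt)), where n_e·A is the pore area the mass is dissolved in.
√(4πDt) = √(4π × 0.018 × 260) = 7.669 m, so C_max = 5.3/(0.37 × 34 × 7.669) = 0.0549 kg/m³.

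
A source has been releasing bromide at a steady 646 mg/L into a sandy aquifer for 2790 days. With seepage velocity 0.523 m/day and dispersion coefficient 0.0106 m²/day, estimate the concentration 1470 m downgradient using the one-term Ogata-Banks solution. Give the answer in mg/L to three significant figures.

For a continuous step input, C/C₀ ≈ ½·erfc((x−vt)/(2√(Dt))).
vt = 0.523 × 2790 = 1459.17 m and 2√(Dt) = 2√(0.0106 × 2790) = 10.88 m.
Argument (x−vt)/(2√(Dt)) = (1470 − 1459.17)/10.88 = 0.9954; ½·erfc(0.9954) = 0.07961.
C = 646 × 0.07961 = 51.4 mg/L.

51.4 mg/L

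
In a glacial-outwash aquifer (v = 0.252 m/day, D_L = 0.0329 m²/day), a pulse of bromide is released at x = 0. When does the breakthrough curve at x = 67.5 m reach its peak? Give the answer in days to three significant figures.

For the 1D instantaneous-source solution, setting ∂C/∂t = 0 at fixed x gives v²t² + 2Dt − x² = 0, so t = (√(D² + v²x²) − D)/v².
√(D² + v²x²) = √(0.0329² + 0.252² × 67.5²) = 17.01; v² = 0.063504.
t = (17.01 − 0.0329)/0.063504 = 267 days (vs. the pure-advection estimate x/v = 268 d).

267 days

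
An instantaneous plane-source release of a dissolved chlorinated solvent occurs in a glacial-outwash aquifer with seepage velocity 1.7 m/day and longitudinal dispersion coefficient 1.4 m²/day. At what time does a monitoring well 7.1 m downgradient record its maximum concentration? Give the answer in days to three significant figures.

3.72 days

For the 1D instantaneous-source solution, setting ∂C/∂t = 0 at fixed x gives v²t² + 2Dt − x² = 0, so t = (√(D² + v²x²) − D)/v².
√(D² + v²x²) = √(1.4² + 1.7² × 7.1²) = 12.15; v² = 2.89.
t = (12.15 − 1.4)/2.89 = 3.72 days (vs. the pure-advection estimate x/v = 4.18 d).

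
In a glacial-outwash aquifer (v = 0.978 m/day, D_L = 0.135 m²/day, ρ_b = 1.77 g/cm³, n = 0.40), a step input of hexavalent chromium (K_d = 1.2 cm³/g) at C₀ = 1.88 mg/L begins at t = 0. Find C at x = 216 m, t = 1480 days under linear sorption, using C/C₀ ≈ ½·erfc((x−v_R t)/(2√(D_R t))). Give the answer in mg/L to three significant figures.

Retardation factor R = 1 + ρ_b·K_d/n = 1 + 1.77 × 1.2/0.40 = 6.310.
Sorption retards both mechanisms: v_R = v/R = 0.1550 m/day, D_R = D/R = 0.02139 m²/day.
v_R·t = 0.1550 × 1480 = 229.4 m; 2√(D_R t) = 11.25 m; argument = (216 − 229.4)/11.25 = -1.191.
C = C₀ × ½·erfc(-1.191) = 1.88 × 0.9539 = 1.79 mg/L.

1.79 mg/L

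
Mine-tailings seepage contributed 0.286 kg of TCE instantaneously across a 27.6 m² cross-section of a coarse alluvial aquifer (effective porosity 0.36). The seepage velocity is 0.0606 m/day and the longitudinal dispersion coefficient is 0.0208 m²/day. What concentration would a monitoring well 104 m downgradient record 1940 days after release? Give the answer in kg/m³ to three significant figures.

0.000409 kg/m³

For an instantaneous plane source, C(x,t) = M/(n_e·A·√(4πDt)) · exp(−(x−vt)²/(4Dt)), with n_e·A the pore (flow) area.
Plume center vt = 0.0606 × 1940 = 117.564 m, so the well at 104 m is 13.564 m upgradient of the peak.
√(4πDt) = 22.52 m, giving peak height M/(n_e·A·√(4πDt)) = 0.286/(0.36 × 27.6 × 22.52) = 0.001278 kg/m³.
(x−vt)²/(4Dt) = (-13.564)²/(4 × 0.0208 × 1940) = 1.140; exp(−1.140) = 0.3198.
C = 0.001278 × 0.3198 = 0.000409 kg/m³.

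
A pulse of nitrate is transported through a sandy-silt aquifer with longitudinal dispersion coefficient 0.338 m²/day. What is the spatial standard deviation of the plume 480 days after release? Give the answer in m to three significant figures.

18.0 m

Dispersive spreading gives a Gaussian with σ² = 2Dt; advection only shifts the center.
σ = √(2 × 0.338 × 480) = 18.0 m.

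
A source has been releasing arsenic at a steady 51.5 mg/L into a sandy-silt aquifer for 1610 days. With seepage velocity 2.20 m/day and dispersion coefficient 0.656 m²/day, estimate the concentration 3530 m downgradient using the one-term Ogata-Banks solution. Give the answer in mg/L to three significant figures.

For a continuous step input, C/C₀ ≈ ½·erfc((x−vt)/(2√(Dt))).
vt = 2.20 × 1610 = 3542 m and 2√(Dt) = 2√(0.656 × 1610) = 65.00 m.
Argument (x−vt)/(2√(Dt)) = (3530 − 3542)/65.00 = -0.1846; ½·erfc(-0.1846) = 0.6030.
C = 51.5 × 0.6030 = 31.1 mg/L.

31.1 mg/L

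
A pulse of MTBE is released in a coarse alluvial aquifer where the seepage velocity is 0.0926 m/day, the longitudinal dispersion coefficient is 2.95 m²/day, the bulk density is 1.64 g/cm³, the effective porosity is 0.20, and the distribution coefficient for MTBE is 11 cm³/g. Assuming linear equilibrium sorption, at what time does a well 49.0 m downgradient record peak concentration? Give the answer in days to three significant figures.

26200 days

Retardation factor R = 1 + ρ_b·K_d/n = 1 + 1.64 × 11/0.20 = 91.20.
Sorption retards both mechanisms: v_R = v/R = 0.001015 m/day, D_R = D/R = 0.03235 m²/day.
Peak time from v_R²t² + 2D_R t − x² = 0: t = (√(D_R² + v_R²x²) − D_R)/v_R².
√(D_R² + v_R²x²) = √(0.03235² + 0.001015² × 49.0²) = 0.05933; v_R² = 1.030e-06.
t = (0.05933 − 0.03235)/1.030e-06 = 26200 days.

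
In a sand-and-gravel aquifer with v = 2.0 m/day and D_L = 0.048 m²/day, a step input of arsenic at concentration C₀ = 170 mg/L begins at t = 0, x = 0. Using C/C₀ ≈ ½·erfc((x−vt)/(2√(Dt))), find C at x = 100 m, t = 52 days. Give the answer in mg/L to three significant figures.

164 mg/L

For a continuous step input, C/C₀ ≈ ½·erfc((x−vt)/(2√(Dt))).
vt = 2.0 × 52 = 104 m and 2√(Dt) = 2√(0.048 × 52) = 3.160 m.
Argument (x−vt)/(2√(Dt)) = (100 − 104)/3.160 = -1.266; ½·erfc(-1.266) = 0.9633.
C = 170 × 0.9633 = 164 mg/L.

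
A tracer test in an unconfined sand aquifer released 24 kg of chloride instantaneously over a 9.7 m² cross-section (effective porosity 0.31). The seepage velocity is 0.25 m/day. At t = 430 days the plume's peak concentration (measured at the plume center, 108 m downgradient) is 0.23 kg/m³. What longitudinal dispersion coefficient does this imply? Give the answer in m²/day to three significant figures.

At the plume center C_max = M/(n_e·A·√(4πDt)), so D = M²/(4πt·(n_e·A·C_max)²).
n_e·A·C_max = 0.31 × 9.7 × 0.23 = 0.6916 kg/m.
D = 24²/(4π × 430 × 0.6916²) = 0.223 m²/day.

0.223 m²/day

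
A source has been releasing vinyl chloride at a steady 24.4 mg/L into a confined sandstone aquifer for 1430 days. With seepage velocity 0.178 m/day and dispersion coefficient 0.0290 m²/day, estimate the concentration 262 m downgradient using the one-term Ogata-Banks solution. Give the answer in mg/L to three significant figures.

For a continuous step input, C/C₀ ≈ ½·erfc((x−vt)/(2√(Dt))).
vt = 0.178 × 1430 = 254.54 m and 2√(Dt) = 2√(0.0290 × 1430) = 12.88 m.
Argument (x−vt)/(2√(Dt)) = (262 − 254.54)/12.88 = 0.5792; ½·erfc(0.5792) = 0.2064.
C = 24.4 × 0.2064 = 5.04 mg/L.

5.04 mg/L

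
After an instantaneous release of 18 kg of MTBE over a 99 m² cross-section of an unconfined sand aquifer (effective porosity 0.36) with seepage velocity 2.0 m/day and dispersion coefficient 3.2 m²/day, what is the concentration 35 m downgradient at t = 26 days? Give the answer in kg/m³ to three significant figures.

0.00655 kg/m³

For an instantaneous plane source, C(x,t) = M/(n_e·A·√(4πDt)) · exp(−(x−vt)²/(4Dt)), with n_e·A the pore (flow) area.
Plume center vt = 2.0 × 26 = 52 m, so the well at 35 m is 17 m upgradient of the peak.
√(4πDt) = 32.33 m, giving peak height M/(n_e·A·√(4πDt)) = 18/(0.36 × 99 × 32.33) = 0.01562 kg/m³.
(x−vt)²/(4Dt) = (-17)²/(4 × 3.2 × 26) = 0.8684; exp(−0.8684) = 0.4196.
C = 0.01562 × 0.4196 = 0.00655 kg/m³.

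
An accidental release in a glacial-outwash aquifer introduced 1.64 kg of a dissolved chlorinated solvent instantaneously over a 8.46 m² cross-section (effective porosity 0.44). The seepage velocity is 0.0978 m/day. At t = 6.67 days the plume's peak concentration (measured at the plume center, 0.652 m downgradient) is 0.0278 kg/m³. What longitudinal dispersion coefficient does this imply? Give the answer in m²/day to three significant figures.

At the plume center C_max = M/(n_e·A·√(4πDt)), so D = M²/(4πt·(n_e·A·C_max)²).
n_e·A·C_max = 0.44 × 8.46 × 0.0278 = 0.1035 kg/m.
D = 1.64²/(4π × 6.67 × 0.1035²) = 3.00 m²/day.

3.00 m²/day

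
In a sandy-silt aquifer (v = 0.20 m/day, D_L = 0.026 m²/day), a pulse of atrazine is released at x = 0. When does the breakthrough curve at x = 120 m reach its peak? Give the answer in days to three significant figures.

599 days

For the 1D instantaneous-source solution, setting ∂C/∂t = 0 at fixed x gives v²t² + 2Dt − x² = 0, so t = (√(D² + v²x²) − D)/v².
√(D² + v²x²) = √(0.026² + 0.20² × 120²) = 24.00; v² = 0.04.
t = (24.00 − 0.026)/0.04 = 599 days (vs. the pure-advection estimate x/v = 600 d).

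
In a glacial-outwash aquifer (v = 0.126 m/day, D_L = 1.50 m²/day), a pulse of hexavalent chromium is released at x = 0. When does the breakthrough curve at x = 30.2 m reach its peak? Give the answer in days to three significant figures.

163 days

For the 1D instantaneous-source solution, setting ∂C/∂t = 0 at fixed x gives v²t² + 2Dt − x² = 0, so t = (√(D² + v²x²) − D)/v².
√(D² + v²x²) = √(1.50² + 0.126² × 30.2²) = 4.090; v² = 0.015876.
t = (4.090 − 1.50)/0.015876 = 163 days (vs. the pure-advection estimate x/v = 240 d).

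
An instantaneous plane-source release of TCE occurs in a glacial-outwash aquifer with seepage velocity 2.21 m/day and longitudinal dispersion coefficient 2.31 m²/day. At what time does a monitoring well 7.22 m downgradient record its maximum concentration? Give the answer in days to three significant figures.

For the 1D instantaneous-source solution, setting ∂C/∂t = 0 at fixed x gives v²t² + 2Dt − x² = 0, so t = (√(D² + v²x²) − D)/v².
√(D² + v²x²) = √(2.31² + 2.21² × 7.22²) = 16.12; v² = 4.8841.
t = (16.12 − 2.31)/4.8841 = 2.83 days (vs. the pure-advection estimate x/v = 3.27 d).

2.83 days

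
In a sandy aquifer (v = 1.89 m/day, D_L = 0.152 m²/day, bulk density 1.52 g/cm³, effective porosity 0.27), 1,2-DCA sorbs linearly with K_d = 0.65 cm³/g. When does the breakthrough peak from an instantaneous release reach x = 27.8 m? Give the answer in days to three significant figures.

Retardation factor R = 1 + ρ_b·K_d/n = 1 + 1.52 × 0.65/0.27 = 4.659.
Sorption retards both mechanisms: v_R = v/R = 0.4057 m/day, D_R = D/R = 0.03263 m²/day.
Peak time from v_R²t² + 2D_R t − x² = 0: t = (√(D_R² + v_R²x²) − D_R)/v_R².
√(D_R² + v_R²x²) = √(0.03263² + 0.4057² × 27.8²) = 11.28; v_R² = 0.1646.
t = (11.28 − 0.03263)/0.1646 = 68.3 days.

68.3 days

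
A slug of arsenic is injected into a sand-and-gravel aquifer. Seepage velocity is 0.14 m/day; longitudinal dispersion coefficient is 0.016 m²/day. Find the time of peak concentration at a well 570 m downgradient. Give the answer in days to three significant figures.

For the 1D instantaneous-source solution, setting ∂C/∂t = 0 at fixed x gives v²t² + 2Dt − x² = 0, so t = (√(D² + v²x²) − D)/v².
√(D² + v²x²) = √(0.016² + 0.14² × 570²) = 79.80; v² = 0.0196.
t = (79.80 − 0.016)/0.0196 = 4070 days (vs. the pure-advection estimate x/v = 4070 d).

4070 days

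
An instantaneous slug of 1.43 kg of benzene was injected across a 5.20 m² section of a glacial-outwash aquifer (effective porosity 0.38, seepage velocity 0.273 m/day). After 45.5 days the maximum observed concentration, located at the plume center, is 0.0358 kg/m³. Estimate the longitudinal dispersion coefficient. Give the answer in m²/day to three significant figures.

At the plume center C_max = M/(n_e·A·√(4πDt)), so D = M²/(4πt·(n_e·A·C_max)²).
n_e·A·C_max = 0.38 × 5.20 × 0.0358 = 0.07074 kg/m.
D = 1.43²/(4π × 45.5 × 0.07074²) = 0.715 m²/day.

0.715 m²/day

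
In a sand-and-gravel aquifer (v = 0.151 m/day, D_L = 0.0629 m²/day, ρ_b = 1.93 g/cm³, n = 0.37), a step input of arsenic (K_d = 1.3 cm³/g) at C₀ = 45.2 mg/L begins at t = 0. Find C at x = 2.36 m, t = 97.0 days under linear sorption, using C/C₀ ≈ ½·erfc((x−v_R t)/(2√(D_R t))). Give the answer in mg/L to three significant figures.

Retardation factor R = 1 + ρ_b·K_d/n = 1 + 1.93 × 1.3/0.37 = 7.781.
Sorption retards both mechanisms: v_R = v/R = 0.01941 m/day, D_R = D/R = 0.008084 m²/day.
v_R·t = 0.01941 × 97.0 = 1.88277 m; 2√(D_R t) = 1.771 m; argument = (2.36 − 1.88277)/1.771 = 0.2695.
C = C₀ × ½·erfc(0.2695) = 45.2 × 0.3516 = 15.9 mg/L.

15.9 mg/L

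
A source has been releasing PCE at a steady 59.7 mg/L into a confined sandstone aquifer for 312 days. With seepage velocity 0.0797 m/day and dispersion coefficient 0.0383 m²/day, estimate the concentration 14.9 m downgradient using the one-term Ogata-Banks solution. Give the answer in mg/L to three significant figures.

For a continuous step input, C/C₀ ≈ ½·erfc((x−vt)/(2√(Dt))).
vt = 0.0797 × 312 = 24.8664 m and 2√(Dt) = 2√(0.0383 × 312) = 6.914 m.
Argument (x−vt)/(2√(Dt)) = (14.9 − 24.8664)/6.914 = -1.441; ½·erfc(-1.441) = 0.9792.
C = 59.7 × 0.9792 = 58.5 mg/L.

58.5 mg/L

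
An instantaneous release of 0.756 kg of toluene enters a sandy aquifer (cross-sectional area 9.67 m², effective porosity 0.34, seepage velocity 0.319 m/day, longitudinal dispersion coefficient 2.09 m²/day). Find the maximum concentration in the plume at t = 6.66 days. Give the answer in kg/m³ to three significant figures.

The peak of an instantaneous 1D plume sits at x = vt; there the Gaussian factor is 1 and C_max = M/(n_e·A·√(4πDt)), where n_e·A is the pore area the mass is dissolved in.
√(4πDt) = √(4π × 2.09 × 6.66) = 13.23 m, so C_max = 0.756/(0.34 × 9.67 × 13.23) = 0.0174 kg/m³.

0.0174 kg/m³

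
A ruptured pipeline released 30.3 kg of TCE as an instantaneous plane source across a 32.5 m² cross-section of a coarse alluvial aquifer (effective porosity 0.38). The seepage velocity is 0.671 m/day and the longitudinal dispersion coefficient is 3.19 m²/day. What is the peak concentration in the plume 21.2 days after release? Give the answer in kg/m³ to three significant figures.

0.0842 kg/m³

The peak of an instantaneous 1D plume sits at x = vt; there the Gaussian factor is 1 and C_max = M/(n_e·A·√(4πDt)), where n_e·A is the pore area the mass is dissolved in.
√(4πDt) = √(4π × 3.19 × 21.2) = 29.15 m, so C_max = 30.3/(0.38 × 32.5 × 29.15) = 0.0842 kg/m³.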